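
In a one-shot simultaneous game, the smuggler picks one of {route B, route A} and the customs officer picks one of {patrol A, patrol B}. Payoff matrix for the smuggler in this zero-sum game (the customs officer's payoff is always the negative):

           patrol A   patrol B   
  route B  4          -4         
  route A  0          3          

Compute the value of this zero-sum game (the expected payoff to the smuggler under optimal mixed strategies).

Set the smuggler's expected payoff from route B equal to that from route A:
  the smuggler's expected payoff from route B: q·4 + (1−q)·(-4) = 8q - 4
  the smuggler's expected payoff from route A: q·0 + (1−q)·3 = -3q + 3
  8q - 4 = -3q + 3  ⇒  11q = 7  ⇒  q = 7/11.
The value is the smuggler's expected payoff against this mix (using route B): (7/11)·4 + (4/11)·(-4) = 12/11.

v = 12/11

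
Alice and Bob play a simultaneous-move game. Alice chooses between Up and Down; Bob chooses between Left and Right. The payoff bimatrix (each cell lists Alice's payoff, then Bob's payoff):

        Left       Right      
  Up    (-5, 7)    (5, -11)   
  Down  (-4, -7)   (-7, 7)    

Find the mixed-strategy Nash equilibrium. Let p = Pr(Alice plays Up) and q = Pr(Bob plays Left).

Set Bob's expected payoff from Left equal to that from Right:
  Bob's payoff from Left: p·7 + (1−p)·(-7) = 14p - 7
  Bob's payoff from Right: p·(-11) + (1−p)·7 = -18p + 7
  14p - 7 = -18p + 7  ⇒  32p = 14  ⇒  p = 7/16.
Set Alice's expected payoff from Up equal to that from Down:
  Alice's payoff from Up: q·(-5) + (1−q)·5 = -10q + 5
  Alice's payoff from Down: q·(-4) + (1−q)·(-7) = 3q - 7
  -10q + 5 = 3q - 7  ⇒  -13q = -12  ⇒  q = 12/13.

p = 7/16, q = 12/13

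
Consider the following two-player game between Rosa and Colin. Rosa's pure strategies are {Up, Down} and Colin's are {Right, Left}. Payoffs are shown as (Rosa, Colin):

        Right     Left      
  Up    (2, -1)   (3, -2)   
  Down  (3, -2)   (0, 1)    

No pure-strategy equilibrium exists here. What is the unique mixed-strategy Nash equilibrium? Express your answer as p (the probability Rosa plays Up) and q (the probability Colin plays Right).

Colin's indifference between Right and Left determines Rosa's mixing probability p:
  Colin's payoff from Right: p·(-1) + (1−p)·(-2) = p - 2
  Colin's payoff from Left: p·(-2) + (1−p)·1 = -3p + 1
  p - 2 = -3p + 1  ⇒  4p = 3  ⇒  p = 3/4.
Colin's mix must leave Rosa indifferent between Up and Down.
  Rosa's expected payoff from Up: q·2 + (1−q)·3 = -q + 3
  Rosa's expected payoff from Down: q·3 + (1−q)·0 = 3q
  -q + 3 = 3q  ⇒  -4q = -3  ⇒  q = 3/4.

p = 3/4, q = 3/4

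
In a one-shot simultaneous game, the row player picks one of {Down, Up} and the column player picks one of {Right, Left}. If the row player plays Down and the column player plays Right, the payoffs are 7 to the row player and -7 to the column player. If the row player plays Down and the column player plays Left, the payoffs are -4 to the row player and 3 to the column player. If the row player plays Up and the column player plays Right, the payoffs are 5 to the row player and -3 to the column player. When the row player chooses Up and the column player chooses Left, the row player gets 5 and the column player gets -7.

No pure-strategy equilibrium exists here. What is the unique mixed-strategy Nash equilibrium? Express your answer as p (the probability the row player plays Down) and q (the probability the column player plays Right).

For the column player to be willing to mix, the column player must be indifferent between Right and Left, which pins down the row player's mix.
  the column player's payoff from Right: p·(-7) + (1−p)·(-3) = -4p - 3
  the column player's payoff from Left: p·3 + (1−p)·(-7) = 10p - 7
  -4p - 3 = 10p - 7  ⇒  -14p = -4  ⇒  p = 2/7.
Set the row player's expected payoff from Down equal to that from Up:
  the row player's payoff from Down: q·7 + (1−q)·(-4) = 11q - 4
  the row player's payoff from Up: q·5 + (1−q)·5 = 5
  11q - 4 = 5  ⇒  11q = 9  ⇒  q = 9/11.

p = 2/7, q = 9/11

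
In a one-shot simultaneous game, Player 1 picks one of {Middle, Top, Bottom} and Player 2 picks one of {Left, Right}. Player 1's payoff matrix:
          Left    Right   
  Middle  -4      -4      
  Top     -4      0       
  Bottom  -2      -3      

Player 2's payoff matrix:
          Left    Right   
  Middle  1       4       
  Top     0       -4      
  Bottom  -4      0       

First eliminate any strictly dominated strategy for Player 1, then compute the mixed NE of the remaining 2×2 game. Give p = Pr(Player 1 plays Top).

Player 1's strategy Middle is strictly dominated by Bottom: -2 > -4 and -3 > -4. Eliminate Middle.
For Player 2 to be willing to mix, Player 2 must be indifferent between Left and Right, which pins down Player 1's mix.
  Player 2's expected payoff from Left: p·0 + (1−p)·(-4) = 4p - 4
  Player 2's expected payoff from Right: p·(-4) + (1−p)·0 = -4p
  4p - 4 = -4p  ⇒  8p = 4  ⇒  p = 1/2.

p = 1/2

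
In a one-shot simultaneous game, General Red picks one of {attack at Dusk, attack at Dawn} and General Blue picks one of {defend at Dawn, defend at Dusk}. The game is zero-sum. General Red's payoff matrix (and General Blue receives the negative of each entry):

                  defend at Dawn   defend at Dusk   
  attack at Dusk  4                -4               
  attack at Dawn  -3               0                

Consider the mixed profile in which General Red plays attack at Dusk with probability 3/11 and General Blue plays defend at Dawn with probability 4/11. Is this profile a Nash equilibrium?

Yes

Check General Blue's indifference given General Red's mix p = 3/11:
  payoff from defend at Dawn = 12/11; payoff from defend at Dusk = 12/11 — equal.
Check General Red's indifference given General Blue's mix q = 4/11:
  payoff from attack at Dusk = -12/11; payoff from attack at Dawn = -12/11 — equal.
Both players are indifferent, so neither can profitably deviate.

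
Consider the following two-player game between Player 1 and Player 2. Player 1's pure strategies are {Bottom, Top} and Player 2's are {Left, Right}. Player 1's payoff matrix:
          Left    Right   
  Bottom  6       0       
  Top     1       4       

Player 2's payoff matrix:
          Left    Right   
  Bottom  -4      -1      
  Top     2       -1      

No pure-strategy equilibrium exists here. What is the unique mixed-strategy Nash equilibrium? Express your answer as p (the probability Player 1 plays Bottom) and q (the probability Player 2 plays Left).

Player 1's mix must leave Player 2 indifferent between Left and Right.
  Player 2's expected payoff from Left: p·(-4) + (1−p)·2 = -6p + 2
  Player 2's expected payoff from Right: p·(-1) + (1−p)·(-1) = -1
  -6p + 2 = -1  ⇒  -6p = -3  ⇒  p = 1/2.
Set Player 1's expected payoff from Bottom equal to that from Top:
  Player 1's payoff to Bottom: q·6 + (1−q)·0 = 6q
  Player 1's payoff to Top: q·1 + (1−q)·4 = -3q + 4
  6q = -3q + 4  ⇒  9q = 4  ⇒  q = 4/9.

p = 1/2, q = 4/9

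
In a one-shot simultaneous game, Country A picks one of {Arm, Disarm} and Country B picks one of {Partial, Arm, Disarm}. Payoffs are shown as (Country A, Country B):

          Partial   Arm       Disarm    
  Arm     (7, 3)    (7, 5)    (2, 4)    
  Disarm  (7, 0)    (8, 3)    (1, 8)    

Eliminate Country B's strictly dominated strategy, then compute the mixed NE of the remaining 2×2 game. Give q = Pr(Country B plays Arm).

Country B's strategy Partial is strictly dominated by Arm: 5 > 3 and 3 > 0. Eliminate Partial.
Country A's indifference between Arm and Disarm determines Country B's mixing probability q:
  Country A's payoff to Arm: q·7 + (1−q)·2 = 5q + 2
  Country A's payoff to Disarm: q·8 + (1−q)·1 = 7q + 1
  5q + 2 = 7q + 1  ⇒  -2q = -1  ⇒  q = 1/2.

q = 1/2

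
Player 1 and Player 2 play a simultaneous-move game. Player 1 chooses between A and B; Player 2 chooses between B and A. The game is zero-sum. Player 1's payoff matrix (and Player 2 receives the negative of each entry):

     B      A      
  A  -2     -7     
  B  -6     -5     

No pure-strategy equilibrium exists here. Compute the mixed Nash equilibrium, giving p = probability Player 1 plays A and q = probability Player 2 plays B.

p = 1/6, q = 1/3

In a mixed equilibrium Player 2 is indifferent between B and A; this condition fixes p.
  Player 2's expected payoff from B: p·2 + (1−p)·6 = -4p + 6
  Player 2's expected payoff from A: p·7 + (1−p)·5 = 2p + 5
  -4p + 6 = 2p + 5  ⇒  -6p = -1  ⇒  p = 1/6.
Player 1's indifference between A and B determines Player 2's mixing probability q:
  Player 1's payoff to A: q·(-2) + (1−q)·(-7) = 5q - 7
  Player 1's payoff to B: q·(-6) + (1−q)·(-5) = -q - 5
  5q - 7 = -q - 5  ⇒  6q = 2  ⇒  q = 1/3.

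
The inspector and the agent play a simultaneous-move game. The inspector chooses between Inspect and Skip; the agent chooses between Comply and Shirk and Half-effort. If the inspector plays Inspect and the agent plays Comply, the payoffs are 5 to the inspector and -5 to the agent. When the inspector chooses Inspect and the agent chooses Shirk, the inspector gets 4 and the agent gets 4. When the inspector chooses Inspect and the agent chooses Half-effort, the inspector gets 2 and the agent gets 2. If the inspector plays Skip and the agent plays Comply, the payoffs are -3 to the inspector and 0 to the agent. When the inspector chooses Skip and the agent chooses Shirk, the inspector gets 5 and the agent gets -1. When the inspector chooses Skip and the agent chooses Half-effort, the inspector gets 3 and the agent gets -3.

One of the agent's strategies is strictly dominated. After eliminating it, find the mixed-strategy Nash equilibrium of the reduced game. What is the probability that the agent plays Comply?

q = 1/9

The agent's strategy Half-effort is strictly dominated by Shirk: 4 > 2 and -1 > -3. Eliminate Half-effort.
The agent's mix must leave the inspector indifferent between Inspect and Skip.
  the inspector's expected payoff from Inspect: q·5 + (1−q)·4 = q + 4
  the inspector's expected payoff from Skip: q·(-3) + (1−q)·5 = -8q + 5
  q + 4 = -8q + 5  ⇒  9q = 1  ⇒  q = 1/9.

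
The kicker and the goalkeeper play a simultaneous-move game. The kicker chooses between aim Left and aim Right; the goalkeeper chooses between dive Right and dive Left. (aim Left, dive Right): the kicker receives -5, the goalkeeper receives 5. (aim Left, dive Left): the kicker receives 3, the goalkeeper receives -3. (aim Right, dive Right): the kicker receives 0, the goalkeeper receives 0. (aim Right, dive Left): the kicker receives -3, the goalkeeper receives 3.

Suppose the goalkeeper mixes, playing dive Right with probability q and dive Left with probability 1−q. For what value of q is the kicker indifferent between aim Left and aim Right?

The kicker's indifference between aim Left and aim Right determines the goalkeeper's mixing probability q:
  the kicker's payoff to aim Left: q·(-5) + (1−q)·3 = -8q + 3
  the kicker's payoff to aim Right: q·0 + (1−q)·(-3) = 3q - 3
  -8q + 3 = 3q - 3  ⇒  -11q = -6  ⇒  q = 6/11.

q = 6/11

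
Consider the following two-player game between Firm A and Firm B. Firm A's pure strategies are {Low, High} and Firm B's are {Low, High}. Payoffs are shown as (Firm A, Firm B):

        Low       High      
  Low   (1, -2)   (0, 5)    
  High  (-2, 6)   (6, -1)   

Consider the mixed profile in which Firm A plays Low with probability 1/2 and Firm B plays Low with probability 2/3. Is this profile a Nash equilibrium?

Check Firm B's indifference given Firm A's mix p = 1/2:
  payoff from Low = 2; payoff from High = 2 — equal.
Check Firm A's indifference given Firm B's mix q = 2/3:
  payoff from Low = 2/3; payoff from High = 2/3 — equal.
Both players are indifferent, so neither can profitably deviate.

Yes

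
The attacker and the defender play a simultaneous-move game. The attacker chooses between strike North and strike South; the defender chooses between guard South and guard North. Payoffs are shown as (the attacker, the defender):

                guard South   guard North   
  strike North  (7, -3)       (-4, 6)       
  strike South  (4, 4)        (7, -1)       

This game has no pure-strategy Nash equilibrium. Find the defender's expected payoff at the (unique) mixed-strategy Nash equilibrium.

3/2

The defender's indifference between guard South and guard North determines the attacker's mixing probability p:
  the defender's payoff to guard South: p·(-3) + (1−p)·4 = -7p + 4
  the defender's payoff to guard North: p·6 + (1−p)·(-1) = 7p - 1
  -7p + 4 = 7p - 1  ⇒  -14p = -5  ⇒  p = 5/14.
At equilibrium the defender is indifferent across columns, so the defender's payoff equals the payoff from guard South: (5/14)·(-3) + (9/14)·4 = 3/2.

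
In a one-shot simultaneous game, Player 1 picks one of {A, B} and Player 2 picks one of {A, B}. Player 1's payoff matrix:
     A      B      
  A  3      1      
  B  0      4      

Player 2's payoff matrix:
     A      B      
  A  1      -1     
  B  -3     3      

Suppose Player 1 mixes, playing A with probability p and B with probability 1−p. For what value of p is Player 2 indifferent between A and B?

Player 2's indifference between A and B determines Player 1's mixing probability p:
  Player 2's payoff from A: p·1 + (1−p)·(-3) = 4p - 3
  Player 2's payoff from B: p·(-1) + (1−p)·3 = -4p + 3
  4p - 3 = -4p + 3  ⇒  8p = 6  ⇒  p = 3/4.

p = 3/4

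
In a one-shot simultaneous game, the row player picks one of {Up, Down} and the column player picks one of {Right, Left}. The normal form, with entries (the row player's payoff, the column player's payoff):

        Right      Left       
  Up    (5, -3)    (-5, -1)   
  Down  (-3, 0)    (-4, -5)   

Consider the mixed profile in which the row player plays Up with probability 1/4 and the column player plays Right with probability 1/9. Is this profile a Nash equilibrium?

No

Given the row player's mix p = 1/4, the column player's payoff from Right is -3/4 but from Left is -4. The column player strictly prefers Right, so the column player would not mix.
So the proposed profile is not a Nash equilibrium.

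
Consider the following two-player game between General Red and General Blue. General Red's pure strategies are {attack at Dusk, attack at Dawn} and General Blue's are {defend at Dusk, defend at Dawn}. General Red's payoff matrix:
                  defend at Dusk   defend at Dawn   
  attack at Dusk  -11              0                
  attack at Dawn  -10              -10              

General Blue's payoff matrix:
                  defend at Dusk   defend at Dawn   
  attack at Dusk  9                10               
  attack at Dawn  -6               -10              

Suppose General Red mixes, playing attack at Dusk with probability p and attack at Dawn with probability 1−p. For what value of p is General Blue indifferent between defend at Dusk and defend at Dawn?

p = 4/5

For General Blue to be willing to mix, General Blue must be indifferent between defend at Dusk and defend at Dawn, which pins down General Red's mix.
  General Blue's payoff to defend at Dusk: p·9 + (1−p)·(-6) = 15p - 6
  General Blue's payoff to defend at Dawn: p·10 + (1−p)·(-10) = 20p - 10
  15p - 6 = 20p - 10  ⇒  -5p = -4  ⇒  p = 4/5.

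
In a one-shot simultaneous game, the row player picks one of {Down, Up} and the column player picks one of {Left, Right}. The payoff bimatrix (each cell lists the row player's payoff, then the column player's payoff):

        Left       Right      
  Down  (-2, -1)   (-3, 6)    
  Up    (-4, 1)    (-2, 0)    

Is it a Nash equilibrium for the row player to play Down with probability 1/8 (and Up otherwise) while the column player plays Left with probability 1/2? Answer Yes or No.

Given the column player's mix q = 1/2, the row player's payoff from Down is -5/2 but from Up is -3. The row player strictly prefers Down, so the row player would not mix.
So the proposed profile is not a Nash equilibrium.

No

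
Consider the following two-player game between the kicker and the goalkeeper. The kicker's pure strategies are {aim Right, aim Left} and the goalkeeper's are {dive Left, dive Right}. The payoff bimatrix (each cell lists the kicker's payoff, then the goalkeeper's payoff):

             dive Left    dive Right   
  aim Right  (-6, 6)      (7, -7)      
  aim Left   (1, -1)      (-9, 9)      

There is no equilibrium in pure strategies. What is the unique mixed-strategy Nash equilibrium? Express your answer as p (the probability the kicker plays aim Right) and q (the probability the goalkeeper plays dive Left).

The goalkeeper's indifference between dive Left and dive Right determines the kicker's mixing probability p:
  the goalkeeper's expected payoff from dive Left: p·6 + (1−p)·(-1) = 7p - 1
  the goalkeeper's expected payoff from dive Right: p·(-7) + (1−p)·9 = -16p + 9
  7p - 1 = -16p + 9  ⇒  23p = 10  ⇒  p = 10/23.
Set the kicker's expected payoff from aim Right equal to that from aim Left:
  the kicker's payoff from aim Right: q·(-6) + (1−q)·7 = -13q + 7
  the kicker's payoff from aim Left: q·1 + (1−q)·(-9) = 10q - 9
  -13q + 7 = 10q - 9  ⇒  -23q = -16  ⇒  q = 16/23.

p = 10/23, q = 16/23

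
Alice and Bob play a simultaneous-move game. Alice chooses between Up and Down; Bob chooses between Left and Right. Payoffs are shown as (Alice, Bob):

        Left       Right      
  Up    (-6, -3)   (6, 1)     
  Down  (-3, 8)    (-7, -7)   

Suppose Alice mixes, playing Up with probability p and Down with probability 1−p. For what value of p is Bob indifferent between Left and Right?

In a mixed equilibrium Bob is indifferent between Left and Right; this condition fixes p.
  Bob's payoff from Left: p·(-3) + (1−p)·8 = -11p + 8
  Bob's payoff from Right: p·1 + (1−p)·(-7) = 8p - 7
  -11p + 8 = 8p - 7  ⇒  -19p = -15  ⇒  p = 15/19.

p = 15/19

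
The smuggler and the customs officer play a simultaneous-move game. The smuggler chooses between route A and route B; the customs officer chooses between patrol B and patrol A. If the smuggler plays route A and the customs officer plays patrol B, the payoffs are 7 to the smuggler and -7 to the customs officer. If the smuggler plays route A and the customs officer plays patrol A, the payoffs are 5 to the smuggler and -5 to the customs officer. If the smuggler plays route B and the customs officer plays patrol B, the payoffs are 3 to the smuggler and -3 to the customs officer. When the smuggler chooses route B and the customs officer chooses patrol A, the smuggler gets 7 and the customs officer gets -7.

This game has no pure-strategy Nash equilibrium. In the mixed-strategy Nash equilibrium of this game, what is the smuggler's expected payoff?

The smuggler's indifference between route A and route B determines the customs officer's mixing probability q:
  the smuggler's payoff from route A: q·7 + (1−q)·5 = 2q + 5
  the smuggler's payoff from route B: q·3 + (1−q)·7 = -4q + 7
  2q + 5 = -4q + 7  ⇒  6q = 2  ⇒  q = 1/3.
At equilibrium the smuggler is indifferent across rows, so the smuggler's payoff equals the payoff from route A: (1/3)·7 + (2/3)·5 = 17/3.

17/3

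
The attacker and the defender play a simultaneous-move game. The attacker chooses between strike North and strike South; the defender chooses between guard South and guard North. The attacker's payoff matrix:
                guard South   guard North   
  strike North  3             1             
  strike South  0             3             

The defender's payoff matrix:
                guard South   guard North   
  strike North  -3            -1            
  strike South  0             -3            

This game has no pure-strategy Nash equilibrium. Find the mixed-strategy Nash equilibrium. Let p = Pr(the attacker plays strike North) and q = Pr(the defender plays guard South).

p = 3/5, q = 2/5

In a mixed equilibrium the defender is indifferent between guard South and guard North; this condition fixes p.
  the defender's expected payoff from guard South: p·(-3) + (1−p)·0 = -3p
  the defender's expected payoff from guard North: p·(-1) + (1−p)·(-3) = 2p - 3
  -3p = 2p - 3  ⇒  -5p = -3  ⇒  p = 3/5.
The defender's mix must leave the attacker indifferent between strike North and strike South.
  the attacker's payoff from strike North: q·3 + (1−q)·1 = 2q + 1
  the attacker's payoff from strike South: q·0 + (1−q)·3 = -3q + 3
  2q + 1 = -3q + 3  ⇒  5q = 2  ⇒  q = 2/5.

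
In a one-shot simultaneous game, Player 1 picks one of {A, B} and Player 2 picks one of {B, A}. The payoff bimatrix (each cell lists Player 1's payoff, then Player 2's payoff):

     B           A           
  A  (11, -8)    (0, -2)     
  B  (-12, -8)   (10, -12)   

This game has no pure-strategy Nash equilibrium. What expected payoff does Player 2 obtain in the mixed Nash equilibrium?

-8

Player 2's indifference between B and A determines Player 1's mixing probability p:
  Player 2's expected payoff from B: p·(-8) + (1−p)·(-8) = -8
  Player 2's expected payoff from A: p·(-2) + (1−p)·(-12) = 10p - 12
  -8 = 10p - 12  ⇒  -10p = -4  ⇒  p = 2/5.
At equilibrium Player 2 is indifferent across columns, so Player 2's payoff equals the payoff from B: (2/5)·(-8) + (3/5)·(-8) = -8.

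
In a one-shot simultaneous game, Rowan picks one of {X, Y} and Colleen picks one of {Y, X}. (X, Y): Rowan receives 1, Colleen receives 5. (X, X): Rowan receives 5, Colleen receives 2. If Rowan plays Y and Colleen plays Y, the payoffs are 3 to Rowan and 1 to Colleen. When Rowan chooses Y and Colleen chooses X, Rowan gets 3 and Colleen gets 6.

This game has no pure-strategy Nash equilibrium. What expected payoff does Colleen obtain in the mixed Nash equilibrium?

For Colleen to be willing to mix, Colleen must be indifferent between Y and X, which pins down Rowan's mix.
  Colleen's expected payoff from Y: p·5 + (1−p)·1 = 4p + 1
  Colleen's expected payoff from X: p·2 + (1−p)·6 = -4p + 6
  4p + 1 = -4p + 6  ⇒  8p = 5  ⇒  p = 5/8.
At equilibrium Colleen is indifferent across columns, so Colleen's payoff equals the payoff from Y: (5/8)·5 + (3/8)·1 = 7/2.

7/2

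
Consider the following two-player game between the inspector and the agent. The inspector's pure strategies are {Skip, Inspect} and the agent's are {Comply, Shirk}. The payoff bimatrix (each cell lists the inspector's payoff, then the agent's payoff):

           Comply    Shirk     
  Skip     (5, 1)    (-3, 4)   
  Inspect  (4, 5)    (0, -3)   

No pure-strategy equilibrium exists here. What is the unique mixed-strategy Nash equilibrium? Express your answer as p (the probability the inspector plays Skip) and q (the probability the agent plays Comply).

In a mixed equilibrium the agent is indifferent between Comply and Shirk; this condition fixes p.
  the agent's payoff from Comply: p·1 + (1−p)·5 = -4p + 5
  the agent's payoff from Shirk: p·4 + (1−p)·(-3) = 7p - 3
  -4p + 5 = 7p - 3  ⇒  -11p = -8  ⇒  p = 8/11.
In a mixed equilibrium the inspector is indifferent between Skip and Inspect; this condition fixes q.
  the inspector's payoff from Skip: q·5 + (1−q)·(-3) = 8q - 3
  the inspector's payoff from Inspect: q·4 + (1−q)·0 = 4q
  8q - 3 = 4q  ⇒  4q = 3  ⇒  q = 3/4.

p = 8/11, q = 3/4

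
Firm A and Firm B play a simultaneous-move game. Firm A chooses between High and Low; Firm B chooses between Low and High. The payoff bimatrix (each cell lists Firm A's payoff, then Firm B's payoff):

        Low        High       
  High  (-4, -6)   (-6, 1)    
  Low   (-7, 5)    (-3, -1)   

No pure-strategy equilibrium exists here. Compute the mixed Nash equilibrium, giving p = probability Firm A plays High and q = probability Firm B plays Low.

In a mixed equilibrium Firm B is indifferent between Low and High; this condition fixes p.
  Firm B's payoff to Low: p·(-6) + (1−p)·5 = -11p + 5
  Firm B's payoff to High: p·1 + (1−p)·(-1) = 2p - 1
  -11p + 5 = 2p - 1  ⇒  -13p = -6  ⇒  p = 6/13.
Firm B's mix must leave Firm A indifferent between High and Low.
  Firm A's payoff to High: q·(-4) + (1−q)·(-6) = 2q - 6
  Firm A's payoff to Low: q·(-7) + (1−q)·(-3) = -4q - 3
  2q - 6 = -4q - 3  ⇒  6q = 3  ⇒  q = 1/2.

p = 6/13, q = 1/2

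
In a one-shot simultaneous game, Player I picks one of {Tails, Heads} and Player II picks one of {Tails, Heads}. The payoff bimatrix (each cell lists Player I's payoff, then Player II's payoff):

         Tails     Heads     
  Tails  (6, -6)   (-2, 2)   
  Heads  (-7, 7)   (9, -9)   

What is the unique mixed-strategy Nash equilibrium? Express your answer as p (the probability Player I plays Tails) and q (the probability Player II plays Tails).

p = 2/3, q = 11/24

Set Player II's expected payoff from Tails equal to that from Heads:
  Player II's payoff to Tails: p·(-6) + (1−p)·7 = -13p + 7
  Player II's payoff to Heads: p·2 + (1−p)·(-9) = 11p - 9
  -13p + 7 = 11p - 9  ⇒  -24p = -16  ⇒  p = 2/3.
Set Player I's expected payoff from Tails equal to that from Heads:
  Player I's payoff to Tails: q·6 + (1−q)·(-2) = 8q - 2
  Player I's payoff to Heads: q·(-7) + (1−q)·9 = -16q + 9
  8q - 2 = -16q + 9  ⇒  24q = 11  ⇒  q = 11/24.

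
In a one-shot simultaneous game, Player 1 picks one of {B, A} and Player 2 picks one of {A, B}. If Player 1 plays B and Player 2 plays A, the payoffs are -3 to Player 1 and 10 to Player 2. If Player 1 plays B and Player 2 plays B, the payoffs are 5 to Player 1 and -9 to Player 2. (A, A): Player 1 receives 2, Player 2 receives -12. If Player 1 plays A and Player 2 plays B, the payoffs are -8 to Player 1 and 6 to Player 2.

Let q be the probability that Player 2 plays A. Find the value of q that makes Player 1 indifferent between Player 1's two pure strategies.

q = 13/18

Player 2's mix must leave Player 1 indifferent between B and A.
  Player 1's expected payoff from B: q·(-3) + (1−q)·5 = -8q + 5
  Player 1's expected payoff from A: q·2 + (1−q)·(-8) = 10q - 8
  -8q + 5 = 10q - 8  ⇒  -18q = -13  ⇒  q = 13/18.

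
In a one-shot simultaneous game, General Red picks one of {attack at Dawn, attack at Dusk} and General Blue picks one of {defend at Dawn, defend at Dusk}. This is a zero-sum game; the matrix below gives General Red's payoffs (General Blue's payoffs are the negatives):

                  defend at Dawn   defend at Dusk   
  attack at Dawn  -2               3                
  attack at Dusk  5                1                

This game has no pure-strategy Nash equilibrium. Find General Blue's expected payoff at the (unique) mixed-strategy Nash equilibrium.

Set General Blue's expected payoff from defend at Dawn equal to that from defend at Dusk:
  General Blue's payoff to defend at Dawn: p·2 + (1−p)·(-5) = 7p - 5
  General Blue's payoff to defend at Dusk: p·(-3) + (1−p)·(-1) = -2p - 1
  7p - 5 = -2p - 1  ⇒  9p = 4  ⇒  p = 4/9.
At equilibrium General Blue is indifferent across columns, so General Blue's payoff equals the payoff from defend at Dawn: (4/9)·2 + (5/9)·(-5) = -17/9.

-17/9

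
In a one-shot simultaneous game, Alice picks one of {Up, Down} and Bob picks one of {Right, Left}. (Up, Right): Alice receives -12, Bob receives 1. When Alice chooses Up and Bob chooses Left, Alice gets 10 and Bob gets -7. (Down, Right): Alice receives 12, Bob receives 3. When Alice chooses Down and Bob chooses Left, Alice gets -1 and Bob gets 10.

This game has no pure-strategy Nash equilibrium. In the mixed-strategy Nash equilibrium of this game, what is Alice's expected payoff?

Set Alice's expected payoff from Up equal to that from Down:
  Alice's payoff from Up: q·(-12) + (1−q)·10 = -22q + 10
  Alice's payoff from Down: q·12 + (1−q)·(-1) = 13q - 1
  -22q + 10 = 13q - 1  ⇒  -35q = -11  ⇒  q = 11/35.
At equilibrium Alice is indifferent across rows, so Alice's payoff equals the payoff from Up: (11/35)·(-12) + (24/35)·10 = 108/35.

108/35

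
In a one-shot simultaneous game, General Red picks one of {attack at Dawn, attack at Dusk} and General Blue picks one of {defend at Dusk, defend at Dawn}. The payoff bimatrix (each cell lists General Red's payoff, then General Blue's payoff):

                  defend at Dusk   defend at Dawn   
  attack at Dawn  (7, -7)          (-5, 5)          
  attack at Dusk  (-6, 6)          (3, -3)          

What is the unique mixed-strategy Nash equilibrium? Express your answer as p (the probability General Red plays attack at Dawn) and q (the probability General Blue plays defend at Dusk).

General Blue's indifference between defend at Dusk and defend at Dawn determines General Red's mixing probability p:
  General Blue's expected payoff from defend at Dusk: p·(-7) + (1−p)·6 = -13p + 6
  General Blue's expected payoff from defend at Dawn: p·5 + (1−p)·(-3) = 8p - 3
  -13p + 6 = 8p - 3  ⇒  -21p = -9  ⇒  p = 3/7.
General Red's indifference between attack at Dawn and attack at Dusk determines General Blue's mixing probability q:
  General Red's payoff from attack at Dawn: q·7 + (1−q)·(-5) = 12q - 5
  General Red's payoff from attack at Dusk: q·(-6) + (1−q)·3 = -9q + 3
  12q - 5 = -9q + 3  ⇒  21q = 8  ⇒  q = 8/21.

p = 3/7, q = 8/21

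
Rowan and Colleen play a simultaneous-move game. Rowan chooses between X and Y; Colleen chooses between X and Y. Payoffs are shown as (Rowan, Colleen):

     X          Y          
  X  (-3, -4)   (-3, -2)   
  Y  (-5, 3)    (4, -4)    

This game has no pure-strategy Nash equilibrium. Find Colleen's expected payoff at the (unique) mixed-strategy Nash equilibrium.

-22/9

Set Colleen's expected payoff from X equal to that from Y:
  Colleen's payoff to X: p·(-4) + (1−p)·3 = -7p + 3
  Colleen's payoff to Y: p·(-2) + (1−p)·(-4) = 2p - 4
  -7p + 3 = 2p - 4  ⇒  -9p = -7  ⇒  p = 7/9.
At equilibrium Colleen is indifferent across columns, so Colleen's payoff equals the payoff from X: (7/9)·(-4) + (2/9)·3 = -22/9.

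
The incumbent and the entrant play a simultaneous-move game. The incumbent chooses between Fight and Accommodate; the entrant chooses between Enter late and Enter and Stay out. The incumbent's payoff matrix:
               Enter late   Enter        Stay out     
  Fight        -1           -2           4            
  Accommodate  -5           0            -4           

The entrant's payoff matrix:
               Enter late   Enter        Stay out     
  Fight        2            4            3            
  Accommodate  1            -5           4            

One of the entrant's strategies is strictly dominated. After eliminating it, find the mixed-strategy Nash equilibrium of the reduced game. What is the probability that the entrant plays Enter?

The entrant's strategy Enter late is strictly dominated by Stay out: 3 > 2 and 4 > 1. Eliminate Enter late.
For the incumbent to be willing to mix, the incumbent must be indifferent between Fight and Accommodate, which pins down the entrant's mix.
  the incumbent's payoff to Fight: q·(-2) + (1−q)·4 = -6q + 4
  the incumbent's payoff to Accommodate: q·0 + (1−q)·(-4) = 4q - 4
  -6q + 4 = 4q - 4  ⇒  -10q = -8  ⇒  q = 4/5.

q = 4/5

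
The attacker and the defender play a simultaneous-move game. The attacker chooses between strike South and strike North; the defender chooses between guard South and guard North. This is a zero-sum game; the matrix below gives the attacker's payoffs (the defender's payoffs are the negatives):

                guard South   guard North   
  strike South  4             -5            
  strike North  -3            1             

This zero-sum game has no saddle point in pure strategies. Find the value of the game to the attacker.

The defender's mix must leave the attacker indifferent between strike South and strike North.
  the attacker's payoff from strike South: q·4 + (1−q)·(-5) = 9q - 5
  the attacker's payoff from strike North: q·(-3) + (1−q)·1 = -4q + 1
  9q - 5 = -4q + 1  ⇒  13q = 6  ⇒  q = 6/13.
The value is the attacker's expected payoff against this mix (using strike South): (6/13)·4 + (7/13)·(-5) = -11/13.

v = -11/13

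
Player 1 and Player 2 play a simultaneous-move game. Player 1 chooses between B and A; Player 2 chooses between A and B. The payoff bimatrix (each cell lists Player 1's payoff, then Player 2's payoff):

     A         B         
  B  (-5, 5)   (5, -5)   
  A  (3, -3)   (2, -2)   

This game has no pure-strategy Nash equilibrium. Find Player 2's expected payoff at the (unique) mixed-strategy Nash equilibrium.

In a mixed equilibrium Player 2 is indifferent between A and B; this condition fixes p.
  Player 2's payoff from A: p·5 + (1−p)·(-3) = 8p - 3
  Player 2's payoff from B: p·(-5) + (1−p)·(-2) = -3p - 2
  8p - 3 = -3p - 2  ⇒  11p = 1  ⇒  p = 1/11.
At equilibrium Player 2 is indifferent across columns, so Player 2's payoff equals the payoff from A: (1/11)·5 + (10/11)·(-3) = -25/11.

-25/11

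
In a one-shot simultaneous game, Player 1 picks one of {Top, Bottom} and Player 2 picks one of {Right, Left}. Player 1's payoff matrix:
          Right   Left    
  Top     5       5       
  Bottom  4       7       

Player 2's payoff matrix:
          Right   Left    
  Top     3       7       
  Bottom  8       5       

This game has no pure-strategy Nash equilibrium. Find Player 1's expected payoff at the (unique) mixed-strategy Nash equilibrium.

Player 1's indifference between Top and Bottom determines Player 2's mixing probability q:
  Player 1's payoff from Top: q·5 + (1−q)·5 = 5
  Player 1's payoff from Bottom: q·4 + (1−q)·7 = -3q + 7
  5 = -3q + 7  ⇒  3q = 2  ⇒  q = 2/3.
At equilibrium Player 1 is indifferent across rows, so Player 1's payoff equals the payoff from Top: (2/3)·5 + (1/3)·5 = 5.

5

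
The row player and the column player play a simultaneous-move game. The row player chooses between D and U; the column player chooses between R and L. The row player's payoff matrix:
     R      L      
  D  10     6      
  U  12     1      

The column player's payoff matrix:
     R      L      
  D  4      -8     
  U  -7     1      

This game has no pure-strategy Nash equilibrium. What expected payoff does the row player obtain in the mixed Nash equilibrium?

The row player's indifference between D and U determines the column player's mixing probability q:
  the row player's expected payoff from D: q·10 + (1−q)·6 = 4q + 6
  the row player's expected payoff from U: q·12 + (1−q)·1 = 11q + 1
  4q + 6 = 11q + 1  ⇒  -7q = -5  ⇒  q = 5/7.
At equilibrium the row player is indifferent across rows, so the row player's payoff equals the payoff from D: (5/7)·10 + (2/7)·6 = 62/7.

62/7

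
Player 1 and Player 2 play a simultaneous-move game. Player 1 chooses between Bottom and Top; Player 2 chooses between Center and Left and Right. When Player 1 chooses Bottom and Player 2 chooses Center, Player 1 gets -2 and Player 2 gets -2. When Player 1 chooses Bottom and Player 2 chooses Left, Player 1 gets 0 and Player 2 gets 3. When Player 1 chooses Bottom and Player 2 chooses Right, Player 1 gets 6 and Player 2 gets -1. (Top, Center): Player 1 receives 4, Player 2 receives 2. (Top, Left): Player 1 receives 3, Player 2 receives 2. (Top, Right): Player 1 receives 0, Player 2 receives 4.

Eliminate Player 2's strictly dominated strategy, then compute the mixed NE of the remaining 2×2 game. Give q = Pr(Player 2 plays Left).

q = 2/3

Player 2's strategy Center is strictly dominated by Right: -1 > -2 and 4 > 2. Eliminate Center.
In a mixed equilibrium Player 1 is indifferent between Bottom and Top; this condition fixes q.
  Player 1's payoff from Bottom: q·0 + (1−q)·6 = -6q + 6
  Player 1's payoff from Top: q·3 + (1−q)·0 = 3q
  -6q + 6 = 3q  ⇒  -9q = -6  ⇒  q = 2/3.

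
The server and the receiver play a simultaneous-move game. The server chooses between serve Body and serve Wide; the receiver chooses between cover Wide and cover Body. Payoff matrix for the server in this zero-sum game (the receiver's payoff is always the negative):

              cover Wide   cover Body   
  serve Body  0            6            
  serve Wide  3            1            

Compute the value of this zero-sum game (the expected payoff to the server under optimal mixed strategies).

In a mixed equilibrium the server is indifferent between serve Body and serve Wide; this condition fixes q.
  the server's payoff from serve Body: q·0 + (1−q)·6 = -6q + 6
  the server's payoff from serve Wide: q·3 + (1−q)·1 = 2q + 1
  -6q + 6 = 2q + 1  ⇒  -8q = -5  ⇒  q = 5/8.
The value is the server's expected payoff against this mix (using serve Body): (5/8)·0 + (3/8)·6 = 9/4.

v = 9/4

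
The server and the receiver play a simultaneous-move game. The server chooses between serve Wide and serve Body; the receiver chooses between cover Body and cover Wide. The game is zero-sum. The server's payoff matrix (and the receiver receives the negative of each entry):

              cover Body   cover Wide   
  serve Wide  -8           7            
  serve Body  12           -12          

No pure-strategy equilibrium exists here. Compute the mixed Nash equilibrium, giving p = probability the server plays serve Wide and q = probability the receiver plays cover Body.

p = 8/13, q = 19/39

For the receiver to be willing to mix, the receiver must be indifferent between cover Body and cover Wide, which pins down the server's mix.
  the receiver's payoff to cover Body: p·8 + (1−p)·(-12) = 20p - 12
  the receiver's payoff to cover Wide: p·(-7) + (1−p)·12 = -19p + 12
  20p - 12 = -19p + 12  ⇒  39p = 24  ⇒  p = 8/13.
The receiver's mix must leave the server indifferent between serve Wide and serve Body.
  the server's payoff from serve Wide: q·(-8) + (1−q)·7 = -15q + 7
  the server's payoff from serve Body: q·12 + (1−q)·(-12) = 24q - 12
  -15q + 7 = 24q - 12  ⇒  -39q = -19  ⇒  q = 19/39.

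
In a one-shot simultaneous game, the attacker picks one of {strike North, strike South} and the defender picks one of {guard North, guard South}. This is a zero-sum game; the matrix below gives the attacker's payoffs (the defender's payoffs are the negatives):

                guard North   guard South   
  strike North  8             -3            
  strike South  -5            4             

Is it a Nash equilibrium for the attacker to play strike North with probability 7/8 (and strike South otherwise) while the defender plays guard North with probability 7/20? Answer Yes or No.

No

Given the attacker's mix p = 7/8, the defender's payoff from guard North is -51/8 but from guard South is 17/8. The defender strictly prefers guard South, so the defender would not mix.
So the proposed profile is not a Nash equilibrium.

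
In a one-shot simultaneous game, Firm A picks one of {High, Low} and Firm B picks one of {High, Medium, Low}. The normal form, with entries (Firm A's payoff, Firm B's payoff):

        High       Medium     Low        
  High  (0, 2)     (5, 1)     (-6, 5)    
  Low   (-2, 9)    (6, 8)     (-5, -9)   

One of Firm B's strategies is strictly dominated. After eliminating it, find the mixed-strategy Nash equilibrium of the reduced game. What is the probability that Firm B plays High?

q = 1/3

Firm B's strategy Medium is strictly dominated by High: 2 > 1 and 9 > 8. Eliminate Medium.
In a mixed equilibrium Firm A is indifferent between High and Low; this condition fixes q.
  Firm A's expected payoff from High: q·0 + (1−q)·(-6) = 6q - 6
  Firm A's expected payoff from Low: q·(-2) + (1−q)·(-5) = 3q - 5
  6q - 6 = 3q - 5  ⇒  3q = 1  ⇒  q = 1/3.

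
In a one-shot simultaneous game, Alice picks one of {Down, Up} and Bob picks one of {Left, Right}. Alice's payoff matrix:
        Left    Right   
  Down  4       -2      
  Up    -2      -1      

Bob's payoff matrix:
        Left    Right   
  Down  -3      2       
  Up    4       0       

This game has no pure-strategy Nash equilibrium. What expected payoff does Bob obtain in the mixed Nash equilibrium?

8/9

In a mixed equilibrium Bob is indifferent between Left and Right; this condition fixes p.
  Bob's expected payoff from Left: p·(-3) + (1−p)·4 = -7p + 4
  Bob's expected payoff from Right: p·2 + (1−p)·0 = 2p
  -7p + 4 = 2p  ⇒  -9p = -4  ⇒  p = 4/9.
At equilibrium Bob is indifferent across columns, so Bob's payoff equals the payoff from Left: (4/9)·(-3) + (5/9)·4 = 8/9.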